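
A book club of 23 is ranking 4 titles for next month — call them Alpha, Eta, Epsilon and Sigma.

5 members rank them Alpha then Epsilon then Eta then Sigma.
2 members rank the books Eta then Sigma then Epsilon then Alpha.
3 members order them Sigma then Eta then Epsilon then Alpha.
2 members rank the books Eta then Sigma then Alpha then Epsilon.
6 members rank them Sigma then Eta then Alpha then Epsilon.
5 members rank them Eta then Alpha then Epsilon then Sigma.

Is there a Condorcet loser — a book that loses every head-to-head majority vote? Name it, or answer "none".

Epsilon

Head-to-head results (23 members):
Alpha vs Eta: Eta wins 18–5.
Alpha vs Epsilon: Alpha preferred on 5+2+6+5 = 18 ballots; Alpha wins 18–5.
Alpha–Sigma: Sigma 13–10.
Eta vs Epsilon: Eta preferred on 2+3+2+6+5 = 18 ballots; Eta wins 18–5.
Eta vs Sigma: Eta preferred on 5+2+2+5 = 14 ballots; Eta wins 14–9.
Epsilon vs Sigma: Sigma wins 13–10.
Epsilon is beaten in every head-to-head and is the Condorcet loser.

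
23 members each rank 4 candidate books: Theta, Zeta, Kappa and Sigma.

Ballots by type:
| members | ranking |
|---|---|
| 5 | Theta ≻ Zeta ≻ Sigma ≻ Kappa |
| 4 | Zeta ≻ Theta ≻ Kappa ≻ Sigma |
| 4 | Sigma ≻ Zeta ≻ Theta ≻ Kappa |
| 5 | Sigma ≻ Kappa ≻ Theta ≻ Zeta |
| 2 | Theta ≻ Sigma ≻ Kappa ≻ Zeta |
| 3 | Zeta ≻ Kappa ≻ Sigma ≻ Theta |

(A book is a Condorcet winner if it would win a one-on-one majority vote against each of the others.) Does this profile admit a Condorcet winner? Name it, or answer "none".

none

Check each pair by majority over 23 ballots:
Theta vs Zeta: Theta wins 12–11.
Theta vs Kappa: 5+4+4+2 = 15 for Theta, 8 for Kappa — Theta by 15–8.
Theta–Sigma: Sigma 12–11.
Zeta vs Kappa: Zeta is ranked higher on 5+4+4+3 = 16 ballots, Kappa on 7. Zeta wins 16–7.
Zeta–Sigma: Zeta 12–11.
Kappa vs Sigma: Kappa is ranked higher on 4+3 = 7 ballots, Sigma on 16. Sigma wins 16–7.
No book is unbeaten: Theta loses to Sigma; Zeta loses to Theta; Kappa loses to Theta; Sigma loses to Zeta. In particular Theta → Zeta → Sigma → Theta is a majority cycle — no Condorcet winner exists.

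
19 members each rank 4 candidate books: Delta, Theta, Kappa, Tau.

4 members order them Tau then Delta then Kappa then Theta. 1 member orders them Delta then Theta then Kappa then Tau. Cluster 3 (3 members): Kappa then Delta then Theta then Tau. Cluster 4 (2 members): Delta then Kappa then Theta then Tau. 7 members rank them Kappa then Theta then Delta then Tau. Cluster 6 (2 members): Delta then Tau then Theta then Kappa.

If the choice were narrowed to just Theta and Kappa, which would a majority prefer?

Ballots ranking Theta above Kappa: 1 + 2 = 3.
Ballots ranking Kappa above Theta: 19 − 3 = 16.
Kappa wins the head-to-head 16–3.

Kappa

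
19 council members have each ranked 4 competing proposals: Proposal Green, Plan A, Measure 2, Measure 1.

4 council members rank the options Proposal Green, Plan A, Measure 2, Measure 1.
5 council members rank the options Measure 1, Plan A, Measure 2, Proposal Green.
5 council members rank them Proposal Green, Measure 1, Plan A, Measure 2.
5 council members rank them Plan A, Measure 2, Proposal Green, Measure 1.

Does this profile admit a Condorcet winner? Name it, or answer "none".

none

Pairwise majorities:
Proposal Green vs Plan A: Plan A wins 10–9.
Proposal Green vs Measure 2: Measure 2, 10–9.
Proposal Green vs Measure 1: Proposal Green, 14–5.
Plan A vs Measure 2: Plan A, 19–0.
Plan A vs Measure 1: Measure 1, 10–9.
Measure 2–Measure 1: Measure 1 10–9.
Every option loses at least once (Proposal Green loses to Plan A; Plan A loses to Measure 1; Measure 2 loses to Plan A; Measure 1 loses to Proposal Green). The majority relation contains the cycle Proposal Green beats Measure 1 beats Plan A beats Proposal Green, so there is no Condorcet winner.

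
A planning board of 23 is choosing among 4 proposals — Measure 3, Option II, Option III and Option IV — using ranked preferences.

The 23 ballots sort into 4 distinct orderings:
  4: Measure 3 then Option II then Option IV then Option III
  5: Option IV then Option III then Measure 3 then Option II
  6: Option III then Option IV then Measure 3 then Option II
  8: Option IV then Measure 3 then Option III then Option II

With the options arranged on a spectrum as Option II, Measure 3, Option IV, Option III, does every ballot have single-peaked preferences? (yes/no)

yes

Axis positions: Option II=1, Measure 3=2, Option IV=3, Option III=4.
Type 1 (peak Measure 3 at position 2): ranking walks positions 2-1-3-4, expanding outward from the peak — single-peaked.
Type 2 (peak Option IV at position 3): ranking walks positions 3-4-2-1, expanding outward from the peak — single-peaked.
Type 3 (peak Option III at position 4): ranking walks positions 4-3-2-1, expanding outward from the peak — single-peaked.
Type 4 (peak Option IV at position 3): ranking walks positions 3-2-4-1, expanding outward from the peak — single-peaked.
Every ranking is single-peaked on this axis.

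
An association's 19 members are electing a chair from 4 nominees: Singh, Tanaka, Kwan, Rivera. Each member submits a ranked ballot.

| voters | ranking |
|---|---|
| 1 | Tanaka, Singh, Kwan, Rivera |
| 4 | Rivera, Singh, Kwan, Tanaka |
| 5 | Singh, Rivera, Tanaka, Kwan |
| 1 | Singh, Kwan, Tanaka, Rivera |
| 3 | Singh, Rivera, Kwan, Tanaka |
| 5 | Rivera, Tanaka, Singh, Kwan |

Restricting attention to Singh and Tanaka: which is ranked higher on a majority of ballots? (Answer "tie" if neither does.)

Ballots ranking Singh above Tanaka: 4 + 5 + 1 + 3 = 13.
Ballots ranking Tanaka above Singh: 19 − 13 = 6.
Singh wins the head-to-head 13–6.

Singh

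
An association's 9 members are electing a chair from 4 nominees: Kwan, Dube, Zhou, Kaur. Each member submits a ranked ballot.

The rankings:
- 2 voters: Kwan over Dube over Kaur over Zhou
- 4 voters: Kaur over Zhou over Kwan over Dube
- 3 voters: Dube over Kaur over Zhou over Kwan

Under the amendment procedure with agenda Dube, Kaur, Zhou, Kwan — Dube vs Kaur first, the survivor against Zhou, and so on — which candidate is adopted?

Round 1: Dube vs Kaur — 5–4, Dube advances.
Round 2: Dube vs Zhou — 5–4, Dube advances.
Round 3: Dube vs Kwan — 3–6, Kwan advances.
Kwan survives the agenda.

Kwan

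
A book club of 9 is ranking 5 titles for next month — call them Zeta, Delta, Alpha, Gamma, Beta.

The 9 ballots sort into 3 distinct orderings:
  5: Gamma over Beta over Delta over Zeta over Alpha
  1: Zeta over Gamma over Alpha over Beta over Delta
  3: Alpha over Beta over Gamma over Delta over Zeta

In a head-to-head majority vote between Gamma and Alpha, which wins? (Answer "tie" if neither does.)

Gamma

Ballots ranking Gamma above Alpha: 5 + 1 = 6.
Ballots ranking Alpha above Gamma: 9 − 6 = 3.
Gamma wins the head-to-head 6–3.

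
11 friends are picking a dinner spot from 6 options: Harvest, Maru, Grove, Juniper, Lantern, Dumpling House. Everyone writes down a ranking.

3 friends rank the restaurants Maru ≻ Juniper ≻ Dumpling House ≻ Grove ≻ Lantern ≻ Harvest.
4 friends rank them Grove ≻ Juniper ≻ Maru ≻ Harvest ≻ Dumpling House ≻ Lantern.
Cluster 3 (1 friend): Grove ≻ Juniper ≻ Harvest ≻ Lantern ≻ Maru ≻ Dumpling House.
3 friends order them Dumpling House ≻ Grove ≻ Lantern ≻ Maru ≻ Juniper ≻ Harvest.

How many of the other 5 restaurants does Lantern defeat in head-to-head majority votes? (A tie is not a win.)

1

Lantern against each rival (11 friends):
Lantern vs Harvest: Lantern is ranked higher on 3+3 = 6 ballots, Harvest on 5. Lantern wins 6–5.
Lantern vs Maru: Lantern is ranked higher on 1+3 = 4 ballots, Maru on 7. Maru wins 7–4.
Lantern vs Grove: 0 for Lantern, 11 for Grove — Grove by 11–0.
Lantern–Juniper: Juniper 8–3.
Lantern vs Dumpling House: 1 to 10, Dumpling House.
Lantern beats Harvest; loses to Maru, Grove, Juniper, Dumpling House — 1 pairwise win.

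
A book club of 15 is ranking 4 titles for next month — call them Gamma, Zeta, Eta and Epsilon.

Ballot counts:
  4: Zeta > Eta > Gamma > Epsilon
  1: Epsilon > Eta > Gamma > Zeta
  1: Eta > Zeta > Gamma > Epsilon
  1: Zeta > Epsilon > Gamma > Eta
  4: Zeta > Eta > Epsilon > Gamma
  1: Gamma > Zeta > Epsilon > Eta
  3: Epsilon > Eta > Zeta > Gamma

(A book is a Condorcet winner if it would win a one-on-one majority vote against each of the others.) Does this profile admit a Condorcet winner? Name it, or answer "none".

Pairwise majorities:
Gamma vs Zeta: 2 to 13, Zeta.
Gamma vs Eta: Gamma is ranked higher on 1+1 = 2 ballots, Eta on 13. Eta wins 13–2.
Gamma vs Epsilon: 6 to 9, Epsilon.
Zeta vs Eta: Zeta is ranked higher on 4+1+4+1 = 10 ballots, Eta on 5. Zeta wins 10–5.
Zeta vs Epsilon: Zeta is ranked higher on 4+1+1+4+1 = 11 ballots, Epsilon on 4. Zeta wins 11–4.
Eta vs Epsilon: Eta preferred on 4+1+4 = 9 ballots; Eta wins 9–6.
Only Zeta has no losses; Zeta is the Condorcet winner.

Zeta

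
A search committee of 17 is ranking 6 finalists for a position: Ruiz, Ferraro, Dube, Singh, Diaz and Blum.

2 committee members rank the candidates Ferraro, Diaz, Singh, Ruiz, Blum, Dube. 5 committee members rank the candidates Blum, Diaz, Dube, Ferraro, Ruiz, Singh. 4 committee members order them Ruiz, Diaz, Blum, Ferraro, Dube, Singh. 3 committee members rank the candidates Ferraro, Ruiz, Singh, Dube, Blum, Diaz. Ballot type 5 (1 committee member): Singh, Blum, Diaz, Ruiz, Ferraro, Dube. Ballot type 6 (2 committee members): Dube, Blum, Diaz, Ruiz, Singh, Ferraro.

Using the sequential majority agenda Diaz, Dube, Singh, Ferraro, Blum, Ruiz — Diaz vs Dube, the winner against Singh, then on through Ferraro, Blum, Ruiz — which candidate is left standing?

Round 1: Diaz vs Dube — 12–5, Diaz advances.
Round 2: Diaz vs Singh — 13–4, Diaz advances.
Round 3: Diaz vs Ferraro — 12–5, Diaz advances.
Round 4: Diaz vs Blum — 6–11, Blum advances.
Round 5: Blum vs Ruiz — 8–9, Ruiz advances.
Ruiz survives the agenda.

Ruiz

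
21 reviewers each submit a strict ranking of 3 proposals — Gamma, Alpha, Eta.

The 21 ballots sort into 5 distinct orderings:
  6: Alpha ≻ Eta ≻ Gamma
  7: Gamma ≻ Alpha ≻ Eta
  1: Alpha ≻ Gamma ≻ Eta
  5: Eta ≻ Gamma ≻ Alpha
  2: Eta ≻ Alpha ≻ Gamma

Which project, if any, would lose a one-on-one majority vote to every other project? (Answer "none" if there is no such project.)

none

Head-to-head results (21 reviewers):
Gamma vs Alpha: Gamma wins 12–9.
Gamma–Eta: Eta 13–8.
Alpha–Eta: Alpha 14–7.
Every project wins at least one matchup (Gamma beats Alpha; Alpha beats Eta; Eta beats Gamma), so there is no Condorcet loser.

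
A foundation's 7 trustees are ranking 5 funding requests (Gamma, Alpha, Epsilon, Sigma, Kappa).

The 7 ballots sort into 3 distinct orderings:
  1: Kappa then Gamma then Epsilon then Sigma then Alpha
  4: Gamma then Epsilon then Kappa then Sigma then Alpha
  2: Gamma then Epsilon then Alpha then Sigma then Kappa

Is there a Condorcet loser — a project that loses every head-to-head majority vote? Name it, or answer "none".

Head-to-head results (7 reviewers):
Gamma vs Alpha: Gamma, 7–0.
Gamma vs Epsilon: 1+4+2 = 7 for Gamma, 0 for Epsilon — Gamma by 7–0.
Gamma vs Sigma: Gamma, 7–0.
Gamma vs Kappa: 6 to 1, Gamma.
Alpha–Epsilon: Epsilon 7–0.
Alpha vs Sigma: Alpha is ranked higher on 2 ballots, Sigma on 5. Sigma wins 5–2.
Alpha vs Kappa: Alpha is ranked higher on 2 ballots, Kappa on 5. Kappa wins 5–2.
Epsilon vs Sigma: Epsilon wins 7–0.
Epsilon vs Kappa: 6 to 1, Epsilon.
Sigma vs Kappa: 2 for Sigma, 5 for Kappa — Kappa by 5–2.
Alpha loses to every other project — it is the Condorcet loser.

Alpha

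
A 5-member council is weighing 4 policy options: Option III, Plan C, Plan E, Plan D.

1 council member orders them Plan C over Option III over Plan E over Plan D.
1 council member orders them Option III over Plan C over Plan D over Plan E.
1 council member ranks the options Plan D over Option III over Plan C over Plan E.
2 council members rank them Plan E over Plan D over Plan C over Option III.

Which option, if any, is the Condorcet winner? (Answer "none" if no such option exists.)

Pairwise majorities:
Option III vs Plan C: Plan C, 3–2.
Option III vs Plan E: Option III wins 3–2.
Option III vs Plan D: Plan D wins 3–2.
Plan C–Plan E: Plan C 3–2.
Plan C vs Plan D: Plan D wins 3–2.
Plan E vs Plan D: Plan E wins 3–2.
No option is unbeaten: Option III loses to Plan C; Plan C loses to Plan D; Plan E loses to Option III; Plan D loses to Plan E. In particular Option III → Plan E → Plan D → Option III is a majority cycle — no Condorcet winner exists.

none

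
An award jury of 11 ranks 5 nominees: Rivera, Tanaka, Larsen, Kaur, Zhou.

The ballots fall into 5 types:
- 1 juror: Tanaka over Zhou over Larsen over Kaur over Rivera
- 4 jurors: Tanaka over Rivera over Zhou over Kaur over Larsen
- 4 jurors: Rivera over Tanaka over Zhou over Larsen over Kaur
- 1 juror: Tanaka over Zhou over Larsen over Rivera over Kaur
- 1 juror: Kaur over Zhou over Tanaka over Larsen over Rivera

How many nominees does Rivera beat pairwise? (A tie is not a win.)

3

Rivera against each rival (11 jurors):
Rivera vs Tanaka: Rivera preferred on 4 ballots; Tanaka wins 7–4.
Rivera–Larsen: Rivera 8–3.
Rivera–Kaur: Rivera 9–2.
Rivera vs Zhou: Rivera, 8–3.
Rivera beats Larsen, Kaur, Zhou; loses to Tanaka — 3 pairwise wins.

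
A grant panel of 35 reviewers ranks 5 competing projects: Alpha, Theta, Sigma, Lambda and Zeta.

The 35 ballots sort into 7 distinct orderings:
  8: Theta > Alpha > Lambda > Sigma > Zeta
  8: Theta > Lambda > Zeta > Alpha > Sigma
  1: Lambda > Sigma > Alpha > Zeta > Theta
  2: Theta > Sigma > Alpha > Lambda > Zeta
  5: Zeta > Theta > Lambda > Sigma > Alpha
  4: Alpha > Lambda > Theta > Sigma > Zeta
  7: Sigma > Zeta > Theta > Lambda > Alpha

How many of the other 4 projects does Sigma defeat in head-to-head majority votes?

Sigma against each rival (35 reviewers):
Sigma vs Alpha: Alpha, 20–15.
Sigma vs Theta: 8 to 27, Theta.
Sigma vs Lambda: Lambda, 26–9.
Sigma vs Zeta: 8+1+2+4+7 = 22 for Sigma, 13 for Zeta — Sigma by 22–13.
Sigma beats Zeta; loses to Alpha, Theta, Lambda — 1 pairwise win.

1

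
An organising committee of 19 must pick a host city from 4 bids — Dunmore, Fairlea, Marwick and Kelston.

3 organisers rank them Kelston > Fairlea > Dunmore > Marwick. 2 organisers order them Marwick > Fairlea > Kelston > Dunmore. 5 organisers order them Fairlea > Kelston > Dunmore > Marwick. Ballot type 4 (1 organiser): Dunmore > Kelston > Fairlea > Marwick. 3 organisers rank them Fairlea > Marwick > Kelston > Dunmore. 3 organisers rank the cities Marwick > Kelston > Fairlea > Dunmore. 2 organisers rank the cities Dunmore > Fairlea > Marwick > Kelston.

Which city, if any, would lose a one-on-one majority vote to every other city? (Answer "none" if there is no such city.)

Pairwise majorities:
Dunmore vs Fairlea: Dunmore is ranked higher on 1+2 = 3 ballots, Fairlea on 16. Fairlea wins 16–3.
Dunmore vs Marwick: Dunmore preferred on 3+5+1+2 = 11 ballots; Dunmore wins 11–8.
Dunmore vs Kelston: Kelston, 16–3.
Fairlea vs Marwick: Fairlea preferred on 3+5+1+3+2 = 14 ballots; Fairlea wins 14–5.
Fairlea vs Kelston: Fairlea is ranked higher on 2+5+3+2 = 12 ballots, Kelston on 7. Fairlea wins 12–7.
Marwick vs Kelston: 2+3+3+2 = 10 for Marwick, 9 for Kelston — Marwick by 10–9.
Each city has at least one pairwise win (Dunmore beats Marwick; Fairlea beats Dunmore; Marwick beats Kelston; Kelston beats Dunmore) — no Condorcet loser.

none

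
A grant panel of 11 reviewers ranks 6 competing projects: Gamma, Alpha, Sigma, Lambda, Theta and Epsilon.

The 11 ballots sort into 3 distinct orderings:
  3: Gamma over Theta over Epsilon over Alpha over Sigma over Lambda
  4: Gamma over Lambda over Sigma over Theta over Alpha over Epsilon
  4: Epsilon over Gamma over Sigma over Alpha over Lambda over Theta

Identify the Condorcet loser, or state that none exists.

none

Pairwise majorities:
Gamma vs Alpha: 11 to 0, Gamma.
Gamma vs Sigma: Gamma wins 11–0.
Gamma vs Lambda: 11 to 0, Gamma.
Gamma–Theta: Gamma 11–0.
Gamma vs Epsilon: Gamma is ranked higher on 3+4 = 7 ballots, Epsilon on 4. Gamma wins 7–4.
Alpha vs Sigma: Sigma wins 8–3.
Alpha–Lambda: Alpha 7–4.
Alpha vs Theta: 4 for Alpha, 7 for Theta — Theta by 7–4.
Alpha vs Epsilon: Alpha preferred on 4 ballots; Epsilon wins 7–4.
Sigma vs Lambda: Sigma is ranked higher on 3+4 = 7 ballots, Lambda on 4. Sigma wins 7–4.
Sigma vs Theta: Sigma wins 8–3.
Sigma vs Epsilon: 4 to 7, Epsilon.
Lambda–Theta: Lambda 8–3.
Lambda vs Epsilon: Epsilon wins 7–4.
Theta vs Epsilon: Theta preferred on 3+4 = 7 ballots; Theta wins 7–4.
No project is winless: Gamma beats Alpha; Alpha beats Lambda; Sigma beats Alpha; Lambda beats Theta; Theta beats Alpha; Epsilon beats Alpha. There is no Condorcet loser.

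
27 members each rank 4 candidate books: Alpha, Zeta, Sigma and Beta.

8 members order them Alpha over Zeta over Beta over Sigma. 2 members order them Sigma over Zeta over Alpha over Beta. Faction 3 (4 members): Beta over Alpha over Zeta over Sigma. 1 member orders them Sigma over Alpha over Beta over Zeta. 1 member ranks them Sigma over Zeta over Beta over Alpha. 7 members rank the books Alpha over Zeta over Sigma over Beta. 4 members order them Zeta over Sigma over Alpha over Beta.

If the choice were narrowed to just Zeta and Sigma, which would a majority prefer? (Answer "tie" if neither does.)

Ballots ranking Zeta above Sigma: 8 + 4 + 7 + 4 = 23.
Ballots ranking Sigma above Zeta: 27 − 23 = 4.
Zeta wins the head-to-head 23–4.

Zeta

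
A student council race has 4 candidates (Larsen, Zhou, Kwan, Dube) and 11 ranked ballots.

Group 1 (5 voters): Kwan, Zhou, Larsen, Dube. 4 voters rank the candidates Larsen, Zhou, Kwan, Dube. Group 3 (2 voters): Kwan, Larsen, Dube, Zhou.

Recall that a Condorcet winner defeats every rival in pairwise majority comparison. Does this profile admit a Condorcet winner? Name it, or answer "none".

Head-to-head results (11 voters):
Larsen vs Zhou: 4+2 = 6 for Larsen, 5 for Zhou — Larsen by 6–5.
Larsen vs Kwan: 4 to 7, Kwan.
Larsen vs Dube: 5+4+2 = 11 for Larsen, 0 for Dube — Larsen by 11–0.
Zhou vs Kwan: 4 for Zhou, 7 for Kwan — Kwan by 7–4.
Zhou vs Dube: Zhou, 9–2.
Kwan vs Dube: Kwan preferred on 5+4+2 = 11 ballots; Kwan wins 11–0.
Kwan wins every pairwise contest, so Kwan is the Condorcet winner.

Kwan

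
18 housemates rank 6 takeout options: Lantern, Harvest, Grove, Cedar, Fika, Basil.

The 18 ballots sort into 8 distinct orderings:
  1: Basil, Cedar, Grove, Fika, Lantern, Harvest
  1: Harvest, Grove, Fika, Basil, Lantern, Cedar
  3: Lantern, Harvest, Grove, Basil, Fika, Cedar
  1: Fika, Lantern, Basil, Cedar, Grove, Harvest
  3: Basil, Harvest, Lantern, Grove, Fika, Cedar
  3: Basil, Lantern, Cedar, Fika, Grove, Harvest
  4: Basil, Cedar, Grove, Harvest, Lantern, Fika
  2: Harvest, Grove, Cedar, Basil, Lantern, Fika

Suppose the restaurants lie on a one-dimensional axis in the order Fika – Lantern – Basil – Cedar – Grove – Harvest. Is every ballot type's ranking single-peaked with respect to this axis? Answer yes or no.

Axis positions: Fika=1, Lantern=2, Basil=3, Cedar=4, Grove=5, Harvest=6.
Ballot type 1: ranking walks positions 3-4-5-1-2-6; Fika is ranked above Lantern even though Lantern lies between Fika and the peak Basil on the axis — preferences dip and rise again. Not single-peaked.
Ballot type 2: ranking walks positions 6-5-1-3-2-4; Fika is ranked above Cedar even though Cedar lies between Fika and the peak Harvest on the axis — preferences dip and rise again. Not single-peaked.
Ballot type 3: ranking walks positions 2-6-5-3-1-4; Harvest is ranked above Basil even though Basil lies between Harvest and the peak Lantern on the axis — preferences dip and rise again. Not single-peaked.
Ballot type 4 (peak Fika at position 1): ranking walks positions 1-2-3-4-5-6, expanding outward from the peak — single-peaked.
Ballot type 5: ranking walks positions 3-6-2-5-1-4; Harvest is ranked above Cedar even though Cedar lies between Harvest and the peak Basil on the axis — preferences dip and rise again. Not single-peaked.
Ballot type 6 (peak Basil at position 3): ranking walks positions 3-2-4-1-5-6, expanding outward from the peak — single-peaked.
Ballot type 7 (peak Basil at position 3): ranking walks positions 3-4-5-6-2-1, expanding outward from the peak — single-peaked.
Ballot type 8 (peak Harvest at position 6): ranking walks positions 6-5-4-3-2-1, expanding outward from the peak — single-peaked.
Ballot type 1 violates single-peakedness, so the profile is not single-peaked on this axis.

no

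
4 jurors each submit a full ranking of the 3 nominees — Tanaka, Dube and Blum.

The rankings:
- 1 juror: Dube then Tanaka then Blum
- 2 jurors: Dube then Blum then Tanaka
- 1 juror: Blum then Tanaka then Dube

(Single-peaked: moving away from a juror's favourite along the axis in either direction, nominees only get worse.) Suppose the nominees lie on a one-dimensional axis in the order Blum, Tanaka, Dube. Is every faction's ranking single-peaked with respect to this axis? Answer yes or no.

Axis positions: Blum=1, Tanaka=2, Dube=3.
Faction 1 (peak Dube at position 3): ranking walks positions 3-2-1, expanding outward from the peak — single-peaked.
Faction 2: ranking walks positions 3-1-2; Blum is ranked above Tanaka even though Tanaka lies between Blum and the peak Dube on the axis — preferences dip and rise again. Not single-peaked.
Faction 3 (peak Blum at position 1): ranking walks positions 1-2-3, expanding outward from the peak — single-peaked.
Faction 2 violates single-peakedness, so the profile is not single-peaked on this axis.

no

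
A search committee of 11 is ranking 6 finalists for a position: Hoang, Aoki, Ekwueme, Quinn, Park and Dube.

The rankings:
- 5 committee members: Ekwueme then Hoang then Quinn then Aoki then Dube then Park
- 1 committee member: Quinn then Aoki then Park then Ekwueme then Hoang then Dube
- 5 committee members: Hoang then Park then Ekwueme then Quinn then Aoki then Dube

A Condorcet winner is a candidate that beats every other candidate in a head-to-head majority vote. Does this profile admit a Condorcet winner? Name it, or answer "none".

Head-to-head results (11 committee members):
Hoang vs Aoki: Hoang wins 10–1.
Hoang vs Ekwueme: 5 for Hoang, 6 for Ekwueme — Ekwueme by 6–5.
Hoang vs Quinn: 10 to 1, Hoang.
Hoang vs Park: 5+5 = 10 for Hoang, 1 for Park — Hoang by 10–1.
Hoang–Dube: Hoang 11–0.
Aoki vs Ekwueme: Ekwueme wins 10–1.
Aoki vs Quinn: 0 for Aoki, 11 for Quinn — Quinn by 11–0.
Aoki–Park: Aoki 6–5.
Aoki–Dube: Aoki 11–0.
Ekwueme vs Quinn: Ekwueme preferred on 5+5 = 10 ballots; Ekwueme wins 10–1.
Ekwueme–Park: Park 6–5.
Ekwueme vs Dube: Ekwueme preferred on 5+1+5 = 11 ballots; Ekwueme wins 11–0.
Quinn vs Park: Quinn preferred on 5+1 = 6 ballots; Quinn wins 6–5.
Quinn–Dube: Quinn 11–0.
Park vs Dube: 1+5 = 6 for Park, 5 for Dube — Park by 6–5.
No candidate is unbeaten: Hoang loses to Ekwueme; Aoki loses to Hoang; Ekwueme loses to Park; Quinn loses to Hoang; Park loses to Hoang; Dube loses to Hoang. In particular Hoang → Park → Ekwueme → Hoang is a majority cycle — no Condorcet winner exists.

none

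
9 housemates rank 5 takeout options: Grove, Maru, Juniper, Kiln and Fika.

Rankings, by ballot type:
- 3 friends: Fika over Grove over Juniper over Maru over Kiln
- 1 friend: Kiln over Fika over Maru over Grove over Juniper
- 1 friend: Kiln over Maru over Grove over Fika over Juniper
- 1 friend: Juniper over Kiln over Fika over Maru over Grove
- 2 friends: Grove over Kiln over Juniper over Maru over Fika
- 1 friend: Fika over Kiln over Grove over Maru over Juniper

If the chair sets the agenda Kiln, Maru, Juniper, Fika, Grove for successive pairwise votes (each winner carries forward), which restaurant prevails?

Round 1: Kiln vs Maru — 6–3, Kiln advances.
Round 2: Kiln vs Juniper — 5–4, Kiln advances.
Round 3: Kiln vs Fika — 5–4, Kiln advances.
Round 4: Kiln vs Grove — 4–5, Grove advances.
The agenda winner is Grove.

Grove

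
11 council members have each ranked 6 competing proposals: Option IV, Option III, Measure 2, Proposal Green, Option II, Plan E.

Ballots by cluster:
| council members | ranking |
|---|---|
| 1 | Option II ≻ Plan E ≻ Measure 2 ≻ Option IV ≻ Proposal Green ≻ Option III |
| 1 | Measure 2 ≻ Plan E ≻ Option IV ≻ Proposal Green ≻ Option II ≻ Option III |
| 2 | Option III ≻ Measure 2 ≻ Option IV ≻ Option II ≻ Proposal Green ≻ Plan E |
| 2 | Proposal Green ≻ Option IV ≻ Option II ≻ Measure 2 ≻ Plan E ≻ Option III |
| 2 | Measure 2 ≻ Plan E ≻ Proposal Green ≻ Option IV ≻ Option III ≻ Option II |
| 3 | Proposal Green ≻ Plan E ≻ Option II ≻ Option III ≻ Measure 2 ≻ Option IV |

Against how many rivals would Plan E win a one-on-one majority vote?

3

Plan E against each rival (11 council members):
Plan E vs Option IV: Plan E wins 7–4.
Plan E vs Option III: 9 to 2, Plan E.
Plan E vs Measure 2: Plan E is ranked higher on 1+3 = 4 ballots, Measure 2 on 7. Measure 2 wins 7–4.
Plan E vs Proposal Green: Proposal Green wins 7–4.
Plan E vs Option II: 6 to 5, Plan E.
Plan E beats Option IV, Option III, Option II; loses to Measure 2, Proposal Green — 3 pairwise wins.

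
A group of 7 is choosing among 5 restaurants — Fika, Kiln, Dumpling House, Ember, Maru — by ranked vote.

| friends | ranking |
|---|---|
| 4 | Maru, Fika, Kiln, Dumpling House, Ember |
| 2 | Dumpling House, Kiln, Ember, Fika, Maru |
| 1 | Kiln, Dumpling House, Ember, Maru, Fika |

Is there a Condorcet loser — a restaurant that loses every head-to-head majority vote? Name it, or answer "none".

Ember

Pairwise majorities:
Fika vs Kiln: Fika wins 4–3.
Fika vs Dumpling House: Fika wins 4–3.
Fika vs Ember: Fika, 4–3.
Fika vs Maru: Maru, 5–2.
Kiln vs Dumpling House: Kiln, 5–2.
Kiln vs Ember: Kiln is ranked higher on 4+2+1 = 7 ballots, Ember on 0. Kiln wins 7–0.
Kiln vs Maru: 2+1 = 3 for Kiln, 4 for Maru — Maru by 4–3.
Dumpling House vs Ember: Dumpling House, 7–0.
Dumpling House vs Maru: Maru wins 4–3.
Ember vs Maru: Ember preferred on 2+1 = 3 ballots; Maru wins 4–3.
Ember is beaten in every head-to-head and is the Condorcet loser.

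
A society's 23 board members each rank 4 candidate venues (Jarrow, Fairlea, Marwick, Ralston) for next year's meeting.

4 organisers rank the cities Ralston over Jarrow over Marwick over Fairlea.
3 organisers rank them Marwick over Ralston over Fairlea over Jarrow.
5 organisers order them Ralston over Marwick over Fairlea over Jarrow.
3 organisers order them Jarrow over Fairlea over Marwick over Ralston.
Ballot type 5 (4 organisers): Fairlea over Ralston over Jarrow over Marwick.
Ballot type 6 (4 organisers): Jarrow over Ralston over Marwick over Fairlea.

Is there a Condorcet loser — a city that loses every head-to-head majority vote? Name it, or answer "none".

none

Head-to-head results (23 organisers):
Jarrow vs Fairlea: Jarrow preferred on 4+3+4 = 11 ballots; Fairlea wins 12–11.
Jarrow vs Marwick: 4+3+4+4 = 15 for Jarrow, 8 for Marwick — Jarrow by 15–8.
Jarrow vs Ralston: Ralston, 16–7.
Fairlea vs Marwick: 7 to 16, Marwick.
Fairlea vs Ralston: Fairlea preferred on 3+4 = 7 ballots; Ralston wins 16–7.
Marwick vs Ralston: Marwick is ranked higher on 3+3 = 6 ballots, Ralston on 17. Ralston wins 17–6.
No city is winless: Jarrow beats Marwick; Fairlea beats Jarrow; Marwick beats Fairlea; Ralston beats Jarrow. There is no Condorcet loser.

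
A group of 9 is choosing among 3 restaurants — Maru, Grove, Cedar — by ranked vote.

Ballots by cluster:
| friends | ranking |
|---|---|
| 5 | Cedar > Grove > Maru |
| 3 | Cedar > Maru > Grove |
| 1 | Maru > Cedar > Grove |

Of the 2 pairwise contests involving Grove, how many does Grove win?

Grove against each rival (9 friends):
Grove–Maru: Grove 5–4.
Grove–Cedar: Cedar 9–0.
Grove beats Maru; loses to Cedar — 1 pairwise win.

1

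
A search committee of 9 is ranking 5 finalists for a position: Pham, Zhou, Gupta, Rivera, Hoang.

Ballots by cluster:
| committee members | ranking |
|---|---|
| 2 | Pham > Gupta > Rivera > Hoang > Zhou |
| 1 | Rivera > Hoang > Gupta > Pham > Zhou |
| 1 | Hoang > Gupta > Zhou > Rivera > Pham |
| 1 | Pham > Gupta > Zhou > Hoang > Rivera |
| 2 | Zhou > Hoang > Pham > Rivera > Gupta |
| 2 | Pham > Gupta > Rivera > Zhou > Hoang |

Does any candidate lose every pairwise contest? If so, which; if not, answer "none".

Head-to-head results (9 committee members):
Pham vs Zhou: Pham, 6–3.
Pham vs Gupta: 2+1+2+2 = 7 for Pham, 2 for Gupta — Pham by 7–2.
Pham vs Rivera: Pham is ranked higher on 2+1+2+2 = 7 ballots, Rivera on 2. Pham wins 7–2.
Pham vs Hoang: Pham is ranked higher on 2+1+2 = 5 ballots, Hoang on 4. Pham wins 5–4.
Zhou vs Gupta: Gupta, 7–2.
Zhou–Rivera: Rivera 5–4.
Zhou vs Hoang: Zhou wins 5–4.
Gupta vs Rivera: Gupta is ranked higher on 2+1+1+2 = 6 ballots, Rivera on 3. Gupta wins 6–3.
Gupta vs Hoang: Gupta preferred on 2+1+2 = 5 ballots; Gupta wins 5–4.
Rivera vs Hoang: Rivera preferred on 2+1+2 = 5 ballots; Rivera wins 5–4.
Hoang is beaten in every head-to-head and is the Condorcet loser.

Hoang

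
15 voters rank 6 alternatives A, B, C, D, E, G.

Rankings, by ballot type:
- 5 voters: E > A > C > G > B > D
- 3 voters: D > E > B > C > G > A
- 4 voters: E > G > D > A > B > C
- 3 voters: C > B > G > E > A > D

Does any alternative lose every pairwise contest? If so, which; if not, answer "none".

Head-to-head results (15 voters):
A vs B: A, 9–6.
A vs C: 5+4 = 9 for A, 6 for C — A by 9–6.
A vs D: A, 8–7.
A vs E: A preferred on 0 ballots; E wins 15–0.
A vs G: G, 10–5.
B vs C: B is ranked higher on 3+4 = 7 ballots, C on 8. C wins 8–7.
B vs D: 5+3 = 8 for B, 7 for D — B by 8–7.
B vs E: 3 for B, 12 for E — E by 12–3.
B vs G: 6 to 9, G.
C–D: C 8–7.
C vs E: E, 12–3.
C vs G: C preferred on 5+3+3 = 11 ballots; C wins 11–4.
D vs E: D is ranked higher on 3 ballots, E on 12. E wins 12–3.
D vs G: G wins 12–3.
E vs G: E, 12–3.
Only D has no wins; D is the Condorcet loser.

D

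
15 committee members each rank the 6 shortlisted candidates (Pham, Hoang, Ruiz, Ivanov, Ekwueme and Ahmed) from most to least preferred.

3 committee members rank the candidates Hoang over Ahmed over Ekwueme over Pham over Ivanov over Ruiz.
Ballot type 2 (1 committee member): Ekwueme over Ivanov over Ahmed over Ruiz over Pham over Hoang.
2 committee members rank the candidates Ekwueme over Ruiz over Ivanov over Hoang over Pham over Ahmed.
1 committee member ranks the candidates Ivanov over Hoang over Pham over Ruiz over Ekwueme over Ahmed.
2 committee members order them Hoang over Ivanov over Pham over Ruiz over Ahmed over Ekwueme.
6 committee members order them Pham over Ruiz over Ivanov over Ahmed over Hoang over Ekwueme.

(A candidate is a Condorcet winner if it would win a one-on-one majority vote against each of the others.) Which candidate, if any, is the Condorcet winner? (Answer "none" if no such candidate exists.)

none

Head-to-head results (15 committee members):
Pham vs Hoang: 1+6 = 7 for Pham, 8 for Hoang — Hoang by 8–7.
Pham vs Ruiz: Pham preferred on 3+1+2+6 = 12 ballots; Pham wins 12–3.
Pham vs Ivanov: Pham preferred on 3+6 = 9 ballots; Pham wins 9–6.
Pham vs Ekwueme: 9 to 6, Pham.
Pham vs Ahmed: Pham preferred on 2+1+2+6 = 11 ballots; Pham wins 11–4.
Hoang vs Ruiz: 3+1+2 = 6 for Hoang, 9 for Ruiz — Ruiz by 9–6.
Hoang vs Ivanov: Hoang preferred on 3+2 = 5 ballots; Ivanov wins 10–5.
Hoang vs Ekwueme: 3+1+2+6 = 12 for Hoang, 3 for Ekwueme — Hoang by 12–3.
Hoang vs Ahmed: Hoang is ranked higher on 3+2+1+2 = 8 ballots, Ahmed on 7. Hoang wins 8–7.
Ruiz vs Ivanov: Ruiz is ranked higher on 2+6 = 8 ballots, Ivanov on 7. Ruiz wins 8–7.
Ruiz vs Ekwueme: Ruiz preferred on 1+2+6 = 9 ballots; Ruiz wins 9–6.
Ruiz vs Ahmed: 2+1+2+6 = 11 for Ruiz, 4 for Ahmed — Ruiz by 11–4.
Ivanov vs Ekwueme: 1+2+6 = 9 for Ivanov, 6 for Ekwueme — Ivanov by 9–6.
Ivanov vs Ahmed: Ivanov is ranked higher on 1+2+1+2+6 = 12 ballots, Ahmed on 3. Ivanov wins 12–3.
Ekwueme vs Ahmed: 4 to 11, Ahmed.
Each candidate drops at least one matchup (Pham loses to Hoang; Hoang loses to Ruiz; Ruiz loses to Pham; Ivanov loses to Pham; Ekwueme loses to Pham; Ahmed loses to Pham); the cycle Pham → Ruiz → Hoang → Pham rules out a Condorcet winner.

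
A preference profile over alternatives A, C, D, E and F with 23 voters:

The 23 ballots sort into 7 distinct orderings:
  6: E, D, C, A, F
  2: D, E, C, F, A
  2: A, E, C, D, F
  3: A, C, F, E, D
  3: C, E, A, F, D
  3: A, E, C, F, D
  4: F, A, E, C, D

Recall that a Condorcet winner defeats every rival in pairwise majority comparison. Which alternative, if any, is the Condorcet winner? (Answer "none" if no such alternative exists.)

A

Pairwise majorities:
A vs C: A wins 12–11.
A vs D: 15 to 8, A.
A–E: A 12–11.
A vs F: A, 17–6.
C vs D: 2+3+3+3+4 = 15 for C, 8 for D — C by 15–8.
C vs E: 3+3 = 6 for C, 17 for E — E by 17–6.
C vs F: 19 to 4, C.
D vs E: 2 to 21, E.
D vs F: F wins 13–10.
E vs F: E preferred on 6+2+2+3+3 = 16 ballots; E wins 16–7.
Only A has no losses; A is the Condorcet winner.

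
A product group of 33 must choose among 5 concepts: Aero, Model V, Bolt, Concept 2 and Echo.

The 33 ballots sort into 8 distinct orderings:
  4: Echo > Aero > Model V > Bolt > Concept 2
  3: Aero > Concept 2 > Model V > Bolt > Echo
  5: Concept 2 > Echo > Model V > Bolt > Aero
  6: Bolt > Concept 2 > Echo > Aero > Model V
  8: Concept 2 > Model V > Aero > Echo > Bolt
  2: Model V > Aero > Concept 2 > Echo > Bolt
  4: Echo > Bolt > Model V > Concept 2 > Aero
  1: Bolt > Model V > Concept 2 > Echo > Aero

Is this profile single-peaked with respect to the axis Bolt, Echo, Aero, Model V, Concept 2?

Axis positions: Bolt=1, Echo=2, Aero=3, Model V=4, Concept 2=5.
Bloc 1 (peak Echo at position 2): ranking walks positions 2-3-4-1-5, expanding outward from the peak — single-peaked.
Bloc 2: ranking walks positions 3-5-4-1-2; Concept 2 is ranked above Model V even though Model V lies between Concept 2 and the peak Aero on the axis — preferences dip and rise again. Not single-peaked.
Bloc 3: ranking walks positions 5-2-4-1-3; Echo is ranked above Model V even though Model V lies between Echo and the peak Concept 2 on the axis — preferences dip and rise again. Not single-peaked.
Bloc 4: ranking walks positions 1-5-2-3-4; Concept 2 is ranked above Echo even though Echo lies between Concept 2 and the peak Bolt on the axis — preferences dip and rise again. Not single-peaked.
Bloc 5 (peak Concept 2 at position 5): ranking walks positions 5-4-3-2-1, expanding outward from the peak — single-peaked.
Bloc 6 (peak Model V at position 4): ranking walks positions 4-3-5-2-1, expanding outward from the peak — single-peaked.
Bloc 7: ranking walks positions 2-1-4-5-3; Model V is ranked above Aero even though Aero lies between Model V and the peak Echo on the axis — preferences dip and rise again. Not single-peaked.
Bloc 8: ranking walks positions 1-4-5-2-3; Model V is ranked above Echo even though Echo lies between Model V and the peak Bolt on the axis — preferences dip and rise again. Not single-peaked.
Bloc 2 violates single-peakedness, so the profile is not single-peaked on this axis.

no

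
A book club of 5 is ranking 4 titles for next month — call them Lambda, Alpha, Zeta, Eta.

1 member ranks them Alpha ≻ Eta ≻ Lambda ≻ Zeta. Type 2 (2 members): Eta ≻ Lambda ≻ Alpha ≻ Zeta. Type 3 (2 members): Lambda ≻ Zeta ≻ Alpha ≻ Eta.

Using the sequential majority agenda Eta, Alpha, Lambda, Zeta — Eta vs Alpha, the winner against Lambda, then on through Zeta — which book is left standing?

Round 1: Eta vs Alpha — 2–3, Alpha advances.
Round 2: Alpha vs Lambda — 1–4, Lambda advances.
Round 3: Lambda vs Zeta — 5–0, Lambda advances.
The agenda winner is Lambda.

Lambda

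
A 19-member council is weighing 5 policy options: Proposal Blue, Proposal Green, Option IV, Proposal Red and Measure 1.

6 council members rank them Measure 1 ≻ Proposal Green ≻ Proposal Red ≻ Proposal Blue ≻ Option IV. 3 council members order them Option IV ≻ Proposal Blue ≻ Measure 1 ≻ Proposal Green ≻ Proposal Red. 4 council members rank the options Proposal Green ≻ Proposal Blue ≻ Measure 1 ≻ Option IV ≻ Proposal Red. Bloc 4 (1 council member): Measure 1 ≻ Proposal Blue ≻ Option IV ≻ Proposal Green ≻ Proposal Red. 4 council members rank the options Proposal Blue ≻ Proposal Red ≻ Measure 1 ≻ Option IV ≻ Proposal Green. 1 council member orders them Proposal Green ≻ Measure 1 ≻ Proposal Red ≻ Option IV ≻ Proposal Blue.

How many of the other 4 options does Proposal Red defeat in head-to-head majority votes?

Proposal Red against each rival (19 council members):
Proposal Red vs Proposal Blue: Proposal Red is ranked higher on 6+1 = 7 ballots, Proposal Blue on 12. Proposal Blue wins 12–7.
Proposal Red vs Proposal Green: Proposal Green, 15–4.
Proposal Red vs Option IV: Proposal Red, 11–8.
Proposal Red vs Measure 1: Measure 1, 15–4.
Proposal Red beats Option IV; loses to Proposal Blue, Proposal Green, Measure 1 — 1 pairwise win.

1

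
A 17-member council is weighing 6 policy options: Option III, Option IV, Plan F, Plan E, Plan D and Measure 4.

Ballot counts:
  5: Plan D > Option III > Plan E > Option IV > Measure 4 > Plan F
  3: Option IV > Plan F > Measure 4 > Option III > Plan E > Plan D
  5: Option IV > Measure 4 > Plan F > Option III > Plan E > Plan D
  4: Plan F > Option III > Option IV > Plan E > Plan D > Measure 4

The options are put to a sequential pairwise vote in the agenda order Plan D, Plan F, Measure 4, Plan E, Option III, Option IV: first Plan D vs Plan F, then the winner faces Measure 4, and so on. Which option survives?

Option III

Round 1: Plan D vs Plan F — 5–12, Plan F advances.
Round 2: Plan F vs Measure 4 — 7–10, Measure 4 advances.
Round 3: Measure 4 vs Plan E — 8–9, Plan E advances.
Round 4: Plan E vs Option III — 0–17, Option III advances.
Round 5: Option III vs Option IV — 9–8, Option III advances.
Option III survives the agenda.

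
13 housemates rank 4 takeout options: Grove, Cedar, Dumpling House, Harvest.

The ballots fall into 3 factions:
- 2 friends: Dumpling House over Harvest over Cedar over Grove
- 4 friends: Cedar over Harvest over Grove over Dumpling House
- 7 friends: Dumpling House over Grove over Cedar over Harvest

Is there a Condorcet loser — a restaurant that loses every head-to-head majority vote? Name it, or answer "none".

Harvest

Pairwise majorities:
Grove vs Cedar: Grove, 7–6.
Grove vs Dumpling House: Dumpling House, 9–4.
Grove vs Harvest: Grove wins 7–6.
Cedar vs Dumpling House: 4 for Cedar, 9 for Dumpling House — Dumpling House by 9–4.
Cedar vs Harvest: 11 to 2, Cedar.
Dumpling House vs Harvest: Dumpling House preferred on 2+7 = 9 ballots; Dumpling House wins 9–4.
Only Harvest has no wins; Harvest is the Condorcet loser.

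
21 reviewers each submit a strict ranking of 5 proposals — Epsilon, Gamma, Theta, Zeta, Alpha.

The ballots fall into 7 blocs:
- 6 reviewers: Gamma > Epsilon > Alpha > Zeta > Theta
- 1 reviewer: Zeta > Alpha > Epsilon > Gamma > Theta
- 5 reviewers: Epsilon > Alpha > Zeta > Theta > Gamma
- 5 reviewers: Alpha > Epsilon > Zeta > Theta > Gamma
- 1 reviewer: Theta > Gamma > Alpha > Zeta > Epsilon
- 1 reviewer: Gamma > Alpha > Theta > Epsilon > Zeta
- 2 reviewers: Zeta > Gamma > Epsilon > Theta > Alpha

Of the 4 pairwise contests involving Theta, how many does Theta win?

Theta against each rival (21 reviewers):
Theta vs Epsilon: Epsilon wins 19–2.
Theta–Gamma: Theta 11–10.
Theta vs Zeta: Zeta, 19–2.
Theta–Alpha: Alpha 18–3.
Theta beats Gamma; loses to Epsilon, Zeta, Alpha — 1 pairwise win.

1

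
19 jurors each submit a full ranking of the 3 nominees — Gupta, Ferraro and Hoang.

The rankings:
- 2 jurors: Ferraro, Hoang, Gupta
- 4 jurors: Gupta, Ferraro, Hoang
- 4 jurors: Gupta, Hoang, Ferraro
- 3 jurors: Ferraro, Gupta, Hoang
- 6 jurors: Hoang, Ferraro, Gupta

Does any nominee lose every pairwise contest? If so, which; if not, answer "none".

none

Head-to-head results (19 jurors):
Gupta–Ferraro: Ferraro 11–8.
Gupta vs Hoang: 11 to 8, Gupta.
Ferraro vs Hoang: 2+4+3 = 9 for Ferraro, 10 for Hoang — Hoang by 10–9.
No nominee is winless: Gupta beats Hoang; Ferraro beats Gupta; Hoang beats Ferraro. There is no Condorcet loser.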